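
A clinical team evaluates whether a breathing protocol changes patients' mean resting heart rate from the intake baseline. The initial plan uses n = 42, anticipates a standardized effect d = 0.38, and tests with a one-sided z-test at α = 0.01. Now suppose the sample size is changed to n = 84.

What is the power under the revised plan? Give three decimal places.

Power ≈ 0.876

With n = 84: δ = d·√n = 0.38 × √84 = 3.4828. Critical value z_{0.01} = 2.326.
Revised power = P(Z > 2.326 − δ) = Φ(1.156) = 0.8762.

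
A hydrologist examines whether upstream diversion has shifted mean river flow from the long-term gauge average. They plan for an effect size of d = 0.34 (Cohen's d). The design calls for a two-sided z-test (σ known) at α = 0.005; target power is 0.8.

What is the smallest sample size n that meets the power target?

Set Φ(δ − 2.807) = 0.8; then δ − 2.807 = Φ⁻¹(0.8) = 0.842, giving δ = 3.649.
(For δ > 0 the lower-tail rejection region contributes negligibly to power, so the one-term inversion is standard.)
δ = d·√n ⇒ n = (δ/d)² = (3.649 / 0.34)² = 115.16.
Rounding up, n = 116.

n = 116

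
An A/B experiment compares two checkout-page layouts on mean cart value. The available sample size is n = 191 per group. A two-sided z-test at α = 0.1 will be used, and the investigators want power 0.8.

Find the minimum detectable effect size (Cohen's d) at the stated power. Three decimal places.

Need Φ(δ − 1.645) = 0.8, so δ = 1.645 + 0.842 = 2.486.
(The second rejection-region term Φ(−δ − z_{α/2}) is negligible and dropped.)
δ = d·√(n/2) ⇒ d = δ/√(n/2) = 2.486/√(191/2) = 0.2544.

d ≈ 0.254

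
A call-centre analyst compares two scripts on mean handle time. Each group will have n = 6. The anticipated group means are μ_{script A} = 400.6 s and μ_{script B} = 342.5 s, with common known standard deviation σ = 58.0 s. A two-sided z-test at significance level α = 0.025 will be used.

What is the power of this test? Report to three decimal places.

Standardized effect: d = |μ_{script A} − μ_{script B}| / σ = |400.6 − 342.5| / 58.0 = 1.0017
Noncentrality parameter: δ = d·√(n/2) = 1.0017 × √(6/2) = 1.7350
Two-sided α = 0.025 → critical value z_{0.0125} = 2.241.
Power = Φ(δ − 2.241) + Φ(−δ − 2.241) = Φ(-0.506) + Φ(-3.976) = 0.3063 + 0.0000 = 0.3063.

Power ≈ 0.306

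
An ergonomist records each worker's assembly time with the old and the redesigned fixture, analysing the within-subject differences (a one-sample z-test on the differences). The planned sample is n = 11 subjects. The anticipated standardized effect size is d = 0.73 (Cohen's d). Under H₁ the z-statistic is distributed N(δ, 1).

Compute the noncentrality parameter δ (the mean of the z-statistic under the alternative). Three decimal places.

δ ≈ 2.421

δ = d·√n = 0.73 × √11 = 2.4211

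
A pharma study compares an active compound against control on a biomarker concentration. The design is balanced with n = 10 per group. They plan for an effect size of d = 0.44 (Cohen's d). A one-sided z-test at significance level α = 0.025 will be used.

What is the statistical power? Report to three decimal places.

Power ≈ 0.165

Noncentrality parameter: δ = d·√(n/2) = 0.44 × √(10/2) = 0.9839
One-sided α = 0.025 → critical value z_{0.025} = 1.960.
Power = Φ(δ − 1.960) = Φ(-0.976) = 0.1645.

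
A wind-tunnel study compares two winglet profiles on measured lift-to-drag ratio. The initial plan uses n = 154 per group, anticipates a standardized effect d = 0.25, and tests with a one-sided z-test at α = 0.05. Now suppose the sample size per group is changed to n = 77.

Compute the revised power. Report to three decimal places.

With n = 77 per group: δ = d·√(n/2) = 0.25 × √(77/2) = 1.5512. Critical value z_{0.05} = 1.645.
Revised power = Φ(δ − 1.645) = Φ(-0.094) = 0.4627.

Power ≈ 0.463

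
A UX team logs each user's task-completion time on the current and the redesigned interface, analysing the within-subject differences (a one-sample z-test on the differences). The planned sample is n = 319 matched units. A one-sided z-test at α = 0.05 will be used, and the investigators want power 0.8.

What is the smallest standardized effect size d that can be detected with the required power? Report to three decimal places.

d ≈ 0.139

Need Φ(δ − 1.645) = 0.8, so δ = 1.645 + 0.842 = 2.486.
δ = d·√n ⇒ d = δ/√n = 2.486/√319 = 0.1392.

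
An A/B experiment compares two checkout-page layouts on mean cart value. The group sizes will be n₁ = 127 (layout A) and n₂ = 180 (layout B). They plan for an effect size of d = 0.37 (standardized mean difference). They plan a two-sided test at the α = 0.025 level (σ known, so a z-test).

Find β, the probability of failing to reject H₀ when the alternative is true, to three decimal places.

β ≈ 0.171

Noncentrality parameter: δ = d / √(1/n₁ + 1/n₂) = 0.37 / √(1/127 + 1/180) = 3.1928
Two-sided α = 0.025 → critical value z_{0.0125} = 2.241.
Power = Φ(δ − 2.241) + Φ(−δ − 2.241) = Φ(0.951) + Φ(-5.434) = 0.8293 + 0.0000 = 0.8293.
Type II error: β = 1 − power = 1 − 0.8293 = 0.1707.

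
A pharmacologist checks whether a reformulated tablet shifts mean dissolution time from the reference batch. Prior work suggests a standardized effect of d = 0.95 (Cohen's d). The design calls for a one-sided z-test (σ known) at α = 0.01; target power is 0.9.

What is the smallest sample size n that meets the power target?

For power 0.9 need Φ(δ − z_{0.01}) = 0.9, so δ = z_{0.01} + z_{0.10} = 2.326 + 1.282 = 3.608.
δ = d·√n ⇒ n = (δ/d)² = (3.608 / 0.95)² = 14.42.
Rounding up, n = 15.

n = 15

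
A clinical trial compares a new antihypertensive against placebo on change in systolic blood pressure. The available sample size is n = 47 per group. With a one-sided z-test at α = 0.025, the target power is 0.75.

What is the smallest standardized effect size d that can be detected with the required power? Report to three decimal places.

Need Φ(δ − 1.960) = 0.75, so δ = 1.960 + 0.674 = 2.634.
δ = d·√(n/2) ⇒ d = δ/√(n/2) = 2.634/√(47/2) = 0.5434.

d ≈ 0.543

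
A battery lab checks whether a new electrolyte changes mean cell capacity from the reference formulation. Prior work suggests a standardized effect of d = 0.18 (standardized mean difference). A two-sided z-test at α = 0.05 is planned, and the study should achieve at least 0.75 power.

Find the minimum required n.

For power 0.75 need Φ(δ − z_{0.025}) = 0.75, so δ = z_{0.025} + z_{0.25} = 1.960 + 0.674 = 2.634.
(The Φ(−δ − z_{α/2}) term is vanishingly small for δ > 0 and is dropped in the standard sample-size formula.)
δ = d·√n ⇒ n = (δ/d)² = (2.634 / 0.18)² = 214.21.
Round up to the next whole unit.

n = 215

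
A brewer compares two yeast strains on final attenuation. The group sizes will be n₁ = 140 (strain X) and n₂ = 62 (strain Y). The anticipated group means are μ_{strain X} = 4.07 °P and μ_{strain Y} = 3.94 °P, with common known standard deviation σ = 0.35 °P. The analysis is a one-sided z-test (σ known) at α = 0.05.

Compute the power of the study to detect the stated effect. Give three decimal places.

Standardized effect: d = |μ_{strain X} − μ_{strain Y}| / σ = |4.07 − 3.94| / 0.35 = 0.3714
Noncentrality parameter: δ = d / √(1/n₁ + 1/n₂) = 0.3714 / √(1/140 + 1/62) = 2.4348
Critical value for a one-sided test at α = 0.05: z_α = 1.645.
Power = P(Z > 1.645 − δ) = Φ(0.790) = 0.7852.

Power ≈ 0.785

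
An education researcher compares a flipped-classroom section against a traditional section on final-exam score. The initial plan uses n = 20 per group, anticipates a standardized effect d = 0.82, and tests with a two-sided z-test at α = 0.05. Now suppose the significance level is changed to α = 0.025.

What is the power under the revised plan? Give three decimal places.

Power ≈ 0.637

δ = d·√(n/2) = 0.82 × √(20/2) = 2.5931 (unchanged). New critical value: z_{0.0125} = 2.241.
Revised power = Φ(δ − 2.241) + Φ(−δ − 2.241) = Φ(0.352) + Φ(-4.834) = 0.6375 + 0.0000 = 0.6375.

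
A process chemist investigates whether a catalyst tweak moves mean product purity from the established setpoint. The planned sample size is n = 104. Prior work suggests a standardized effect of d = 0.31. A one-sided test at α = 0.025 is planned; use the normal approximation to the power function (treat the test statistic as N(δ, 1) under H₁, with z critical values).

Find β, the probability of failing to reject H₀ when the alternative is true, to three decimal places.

β ≈ 0.115

Noncentrality parameter: λ = d·√n = 0.31 × √104 = 3.1614
Critical value for a one-sided test at α = 0.025: z_α = 1.960.
Power = P(Z > 1.960 − λ) = Φ(1.201) = 0.8852.
Type II error: β = 1 − power = 1 − 0.8852 = 0.1148.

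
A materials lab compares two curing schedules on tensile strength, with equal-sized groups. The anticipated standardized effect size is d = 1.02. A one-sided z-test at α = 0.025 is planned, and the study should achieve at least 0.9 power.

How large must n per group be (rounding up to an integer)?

For power 0.9 need Φ(δ − z_{0.025}) = 0.9, so δ = z_{0.025} + z_{0.10} = 1.960 + 1.282 = 3.242.
δ = d·√(n/2) ⇒ n = 2(δ/d)² = 2 × (3.242 / 1.02)² = 20.20.
Rounding up, n = 21 per group.

n = 21 per group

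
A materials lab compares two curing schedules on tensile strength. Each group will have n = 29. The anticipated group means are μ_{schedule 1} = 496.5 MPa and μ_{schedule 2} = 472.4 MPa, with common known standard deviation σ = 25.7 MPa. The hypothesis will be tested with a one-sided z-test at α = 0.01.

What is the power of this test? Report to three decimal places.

Power ≈ 0.893

Standardized effect: d = |μ_{schedule 1} − μ_{schedule 2}| / σ = |496.5 − 472.4| / 25.7 = 0.9377
Noncentrality parameter: λ = d·√(n/2) = 0.9377 × √(29/2) = 3.5708
One-sided α = 0.01 → critical value z_{0.01} = 2.326.
Power = Φ(λ − 2.326) = Φ(1.244) = 0.8933.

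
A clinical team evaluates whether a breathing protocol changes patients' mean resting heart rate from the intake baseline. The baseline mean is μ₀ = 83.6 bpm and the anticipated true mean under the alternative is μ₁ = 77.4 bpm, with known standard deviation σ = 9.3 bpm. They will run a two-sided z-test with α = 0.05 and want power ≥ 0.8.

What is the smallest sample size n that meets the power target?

Standardized effect: d = |μ₁ − μ₀| / σ = |77.4 − 83.6| / 9.3 = 0.6667
For power 0.8 need Φ(δ − z_{0.025}) = 0.8, so δ = z_{0.025} + z_{0.20} = 1.960 + 0.842 = 2.802.
(The Φ(−δ − z_{α/2}) term is vanishingly small for δ > 0 and is dropped in the standard sample-size formula.)
δ = d·√n ⇒ n = (δ/d)² = (2.802 / 0.6667)² = 17.66.
Rounding up, n = 18.

n = 18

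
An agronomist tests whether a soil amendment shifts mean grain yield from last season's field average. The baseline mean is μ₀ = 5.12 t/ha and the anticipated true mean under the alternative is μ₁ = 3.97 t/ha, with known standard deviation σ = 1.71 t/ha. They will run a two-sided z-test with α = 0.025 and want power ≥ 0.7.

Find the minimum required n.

Standardized effect: d = |μ₁ − μ₀| / σ = |3.97 − 5.12| / 1.71 = 0.6725
Set Φ(δ − 2.241) = 0.7; then δ − 2.241 = Φ⁻¹(0.7) = 0.524, giving δ = 2.766.
(The Φ(−δ − z_{α/2}) term is vanishingly small for δ > 0 and is dropped in the standard sample-size formula.)
δ = d·√n ⇒ n = (δ/d)² = (2.766 / 0.6725)² = 16.91.
Round up to the next whole unit.

n = 17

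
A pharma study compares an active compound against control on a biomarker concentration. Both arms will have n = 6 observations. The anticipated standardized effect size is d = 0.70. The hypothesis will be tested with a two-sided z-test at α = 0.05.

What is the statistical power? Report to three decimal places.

Power ≈ 0.228

Noncentrality parameter: δ = d·√(n/2) = 0.70 × √(6/2) = 1.2124
Critical value for a two-sided test at α = 0.05: z_{α/2} = 1.960.
Power = Φ(δ − 1.960) + Φ(−δ − 1.960) = Φ(-0.748) + Φ(-3.172) = 0.2274 + 0.0008 = 0.2281.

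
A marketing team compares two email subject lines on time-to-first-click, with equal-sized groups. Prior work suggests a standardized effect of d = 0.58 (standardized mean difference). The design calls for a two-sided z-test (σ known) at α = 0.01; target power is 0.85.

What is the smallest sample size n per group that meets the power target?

Set Φ(δ − 2.576) = 0.85; then δ − 2.576 = Φ⁻¹(0.85) = 1.036, giving δ = 3.612.
(The Φ(−δ − z_{α/2}) term is vanishingly small for δ > 0 and is dropped in the standard sample-size formula.)
δ = d·√(n/2) ⇒ n = 2(δ/d)² = 2 × (3.612 / 0.58)² = 77.58.
Round up to the next whole unit.

n = 78 per group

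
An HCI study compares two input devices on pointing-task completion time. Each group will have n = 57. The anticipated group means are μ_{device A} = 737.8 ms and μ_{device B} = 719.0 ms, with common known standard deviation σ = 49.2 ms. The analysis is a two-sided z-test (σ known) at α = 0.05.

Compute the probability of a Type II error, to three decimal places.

Standardized effect: d = |μ_{device A} − μ_{device B}| / σ = |737.8 − 719.0| / 49.2 = 0.3821
Noncentrality parameter: δ = d·√(n/2) = 0.3821 × √(57/2) = 2.0399
Two-sided α = 0.05 → critical value z_{0.025} = 1.960.
Power = Φ(δ − 1.960) + Φ(−δ − 1.960) = Φ(0.080) + Φ(-4.000) = 0.5319 + 0.0000 = 0.5319.
Type II error: β = 1 − power = 1 − 0.5319 = 0.4681.

β ≈ 0.468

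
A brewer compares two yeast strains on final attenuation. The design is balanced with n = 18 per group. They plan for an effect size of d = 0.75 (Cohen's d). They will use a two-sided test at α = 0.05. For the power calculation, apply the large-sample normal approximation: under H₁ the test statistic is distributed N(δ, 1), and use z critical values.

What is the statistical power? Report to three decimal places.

Noncentrality parameter: δ = d·√(n/2) = 0.75 × √(18/2) = 2.2500
Critical value for a two-sided test at α = 0.05: z_{α/2} = 1.960.
Power = Φ(δ − 1.960) + Φ(−δ − 1.960) = Φ(0.290) + Φ(-4.210) = 0.6141 + 0.0000 = 0.6141.

Power ≈ 0.614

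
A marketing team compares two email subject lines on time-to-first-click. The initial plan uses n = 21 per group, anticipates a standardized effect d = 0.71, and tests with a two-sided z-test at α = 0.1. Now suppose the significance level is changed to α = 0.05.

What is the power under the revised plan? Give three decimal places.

δ = d·√(n/2) = 0.71 × √(21/2) = 2.3007 (unchanged). New critical value: z_{0.025} = 1.960.
Revised power = Φ(δ − 1.960) + Φ(−δ − 1.960) = Φ(0.341) + Φ(-4.261) = 0.6333 + 0.0000 = 0.6333.

Power ≈ 0.633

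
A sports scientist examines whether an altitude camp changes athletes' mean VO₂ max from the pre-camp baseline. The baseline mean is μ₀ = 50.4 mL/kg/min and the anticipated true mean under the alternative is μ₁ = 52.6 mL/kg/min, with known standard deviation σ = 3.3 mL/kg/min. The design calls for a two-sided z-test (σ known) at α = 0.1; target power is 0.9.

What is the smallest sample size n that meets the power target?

n = 20

Standardized effect: d = |μ₁ − μ₀| / σ = |52.6 − 50.4| / 3.3 = 0.6667
Set Φ(δ − 1.645) = 0.9; then δ − 1.645 = Φ⁻¹(0.9) = 1.282, giving δ = 2.926.
(Ignoring the negligible lower-tail rejection probability gives the usual closed-form inversion.)
δ = d·√n ⇒ n = (δ/d)² = (2.926 / 0.6667)² = 19.27.
Round up to the next whole unit.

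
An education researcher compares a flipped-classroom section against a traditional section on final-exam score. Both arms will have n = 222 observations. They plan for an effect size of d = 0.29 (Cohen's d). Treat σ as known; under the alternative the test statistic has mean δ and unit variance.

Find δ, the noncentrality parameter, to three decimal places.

δ = d·√(n/2) = 0.29 × √(222/2) = 3.0553

δ ≈ 3.055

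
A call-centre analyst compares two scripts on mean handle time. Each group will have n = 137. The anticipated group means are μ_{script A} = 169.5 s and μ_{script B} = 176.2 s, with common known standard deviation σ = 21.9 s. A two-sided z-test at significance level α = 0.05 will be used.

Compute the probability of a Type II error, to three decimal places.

Standardized effect: d = |μ_{script A} − μ_{script B}| / σ = |169.5 − 176.2| / 21.9 = 0.3059
Noncentrality parameter: δ = d·√(n/2) = 0.3059 × √(137/2) = 2.5321
Two-sided α = 0.05 → critical value z_{0.025} = 1.960.
Power = Φ(δ − 1.960) + Φ(−δ − 1.960) = Φ(0.572) + Φ(-4.492) = 0.7164 + 0.0000 = 0.7164.
Type II error: β = 1 − power = 1 − 0.7164 = 0.2836.

β ≈ 0.284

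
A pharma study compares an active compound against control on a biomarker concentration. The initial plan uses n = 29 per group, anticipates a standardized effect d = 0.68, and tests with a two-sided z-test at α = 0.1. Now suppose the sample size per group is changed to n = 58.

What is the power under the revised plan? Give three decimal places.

With n = 58 per group: δ = d·√(n/2) = 0.68 × √(58/2) = 3.6619. Critical value z_{0.05} = 1.645.
Revised power = Φ(δ − 1.645) + Φ(−δ − 1.645) = Φ(2.017) + Φ(-5.307) = 0.9782 + 0.0000 = 0.9782.

Power ≈ 0.978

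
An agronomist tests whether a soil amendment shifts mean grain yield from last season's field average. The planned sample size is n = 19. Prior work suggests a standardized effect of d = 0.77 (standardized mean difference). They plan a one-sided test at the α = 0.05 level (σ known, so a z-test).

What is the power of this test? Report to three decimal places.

Power ≈ 0.957

Noncentrality parameter: δ = d·√n = 0.77 × √19 = 3.3564
Critical value for a one-sided test at α = 0.05: z_α = 1.645.
Power = P(Z > 1.645 − δ) = Φ(1.711) = 0.9565.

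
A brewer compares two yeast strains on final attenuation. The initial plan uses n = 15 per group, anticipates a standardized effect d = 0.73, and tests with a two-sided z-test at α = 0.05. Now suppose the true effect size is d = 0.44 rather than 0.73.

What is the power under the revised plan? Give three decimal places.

With d = 0.44: δ = d·√(n/2) = 0.44 × √(15/2) = 1.2050. Critical value z_{0.025} = 1.960.
Revised power = Φ(δ − 1.960) + Φ(−δ − 1.960) = Φ(-0.755) + Φ(-3.165) = 0.2251 + 0.0008 = 0.2259.

Power ≈ 0.226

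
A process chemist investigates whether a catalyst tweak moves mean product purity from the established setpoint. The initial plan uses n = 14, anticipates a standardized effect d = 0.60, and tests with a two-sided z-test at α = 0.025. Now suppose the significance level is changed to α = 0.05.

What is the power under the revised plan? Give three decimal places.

δ = d·√n = 0.60 × √14 = 2.2450 (unchanged). New critical value: z_{0.025} = 1.960.
Revised power = Φ(δ − 1.960) + Φ(−δ − 1.960) = Φ(0.285) + Φ(-4.205) = 0.6122 + 0.0000 = 0.6122.

Power ≈ 0.612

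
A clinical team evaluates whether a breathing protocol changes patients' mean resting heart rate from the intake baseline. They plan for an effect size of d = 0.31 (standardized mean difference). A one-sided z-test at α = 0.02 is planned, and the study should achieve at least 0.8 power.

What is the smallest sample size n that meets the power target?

Set Φ(δ − 2.054) = 0.8; then δ − 2.054 = Φ⁻¹(0.8) = 0.842, giving δ = 2.895.
δ = d·√n ⇒ n = (δ/d)² = (2.895 / 0.31)² = 87.23.
Round up to the next whole unit.

n = 88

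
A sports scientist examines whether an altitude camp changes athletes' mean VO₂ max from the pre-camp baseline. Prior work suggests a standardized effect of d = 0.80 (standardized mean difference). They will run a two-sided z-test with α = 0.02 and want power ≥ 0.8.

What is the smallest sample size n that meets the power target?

n = 16

Set Φ(δ − 2.326) = 0.8; then δ − 2.326 = Φ⁻¹(0.8) = 0.842, giving δ = 3.168.
(For δ > 0 the lower-tail rejection region contributes negligibly to power, so the one-term inversion is standard.)
δ = d·√n ⇒ n = (δ/d)² = (3.168 / 0.80)² = 15.68.
Round up to the next whole unit.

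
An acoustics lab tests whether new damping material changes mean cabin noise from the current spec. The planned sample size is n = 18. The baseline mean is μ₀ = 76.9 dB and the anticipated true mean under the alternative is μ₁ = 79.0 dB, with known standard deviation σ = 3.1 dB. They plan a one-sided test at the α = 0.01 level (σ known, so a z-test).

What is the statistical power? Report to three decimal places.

Power ≈ 0.708

Standardized effect: d = |μ₁ − μ₀| / σ = |79.0 − 76.9| / 3.1 = 0.6774
Noncentrality parameter: δ = d·√n = 0.6774 × √18 = 2.8740
One-sided α = 0.01 → critical value z_{0.01} = 2.326.
Power = Φ(δ − 2.326) = Φ(0.548) = 0.7081.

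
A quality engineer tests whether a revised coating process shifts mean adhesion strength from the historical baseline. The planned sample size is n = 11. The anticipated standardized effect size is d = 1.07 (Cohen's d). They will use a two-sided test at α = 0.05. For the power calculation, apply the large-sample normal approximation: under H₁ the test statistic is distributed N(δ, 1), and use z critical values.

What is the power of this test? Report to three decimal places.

Power ≈ 0.944

Noncentrality parameter: δ = d·√n = 1.07 × √11 = 3.5488
Two-sided α = 0.05 → critical value z_{0.025} = 1.960.
Power = Φ(δ − 1.960) + Φ(−δ − 1.960) = Φ(1.589) + Φ(-5.509) = 0.9439 + 0.0000 = 0.9440.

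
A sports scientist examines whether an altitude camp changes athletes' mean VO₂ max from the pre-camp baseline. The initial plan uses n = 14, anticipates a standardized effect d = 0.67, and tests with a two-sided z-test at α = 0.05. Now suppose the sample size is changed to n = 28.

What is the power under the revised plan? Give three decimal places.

With n = 28: δ = d·√n = 0.67 × √28 = 3.5453. Critical value z_{0.025} = 1.960.
Revised power = Φ(δ − 1.960) + Φ(−δ − 1.960) = Φ(1.585) + Φ(-5.505) = 0.9436 + 0.0000 = 0.9436.

Power ≈ 0.944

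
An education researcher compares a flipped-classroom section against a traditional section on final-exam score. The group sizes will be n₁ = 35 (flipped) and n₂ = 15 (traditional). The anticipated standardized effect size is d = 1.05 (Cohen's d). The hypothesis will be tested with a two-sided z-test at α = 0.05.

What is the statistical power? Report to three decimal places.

Noncentrality parameter: δ = d / √(1/n₁ + 1/n₂) = 1.05 / √(1/35 + 1/15) = 3.4024
Critical value for a two-sided test at α = 0.05: z_{α/2} = 1.960.
Power = Φ(δ − 1.960) + Φ(−δ − 1.960) = Φ(1.442) + Φ(-5.362) = 0.9254 + 0.0000 = 0.9254.

Power ≈ 0.925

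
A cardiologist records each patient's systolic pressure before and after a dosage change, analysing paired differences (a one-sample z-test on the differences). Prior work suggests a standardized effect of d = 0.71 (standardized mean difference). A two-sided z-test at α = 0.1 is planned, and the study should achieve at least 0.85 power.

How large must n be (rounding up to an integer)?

For power 0.85 need Φ(δ − z_{0.05}) = 0.85, so δ = z_{0.05} + z_{0.15} = 1.645 + 1.036 = 2.681.
(Ignoring the negligible lower-tail rejection probability gives the usual closed-form inversion.)
δ = d·√n ⇒ n = (δ/d)² = (2.681 / 0.71)² = 14.26.
Rounding up, n = 15.

n = 15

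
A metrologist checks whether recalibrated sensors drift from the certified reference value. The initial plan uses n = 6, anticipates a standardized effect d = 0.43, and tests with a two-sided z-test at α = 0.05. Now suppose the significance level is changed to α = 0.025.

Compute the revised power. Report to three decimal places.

δ = d·√n = 0.43 × √6 = 1.0533 (unchanged). New critical value: z_{0.0125} = 2.241.
Revised power = Φ(δ − 2.241) + Φ(−δ − 2.241) = Φ(-1.188) + Φ(-3.295) = 0.1174 + 0.0005 = 0.1179.

Power ≈ 0.118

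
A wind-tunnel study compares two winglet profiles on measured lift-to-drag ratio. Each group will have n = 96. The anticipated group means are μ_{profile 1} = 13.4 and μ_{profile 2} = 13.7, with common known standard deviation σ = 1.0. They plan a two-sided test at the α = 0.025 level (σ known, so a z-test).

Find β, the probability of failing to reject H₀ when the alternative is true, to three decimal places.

β ≈ 0.565

Standardized effect: d = |μ_{profile 1} − μ_{profile 2}| / σ = |13.4 − 13.7| / 1.0 = 0.3000
Noncentrality parameter: δ = d·√(n/2) = 0.3000 × √(96/2) = 2.0785
Critical value for a two-sided test at α = 0.025: z_{α/2} = 2.241.
Power = Φ(δ − 2.241) + Φ(−δ − 2.241) = Φ(-0.163) + Φ(-4.320) = 0.4353 + 0.0000 = 0.4353.
Type II error: β = 1 − power = 1 − 0.4353 = 0.5647.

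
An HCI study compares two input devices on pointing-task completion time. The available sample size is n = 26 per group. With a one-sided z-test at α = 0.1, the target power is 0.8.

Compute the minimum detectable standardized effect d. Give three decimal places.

Required noncentrality: δ = z_{0.1} + z_{0.20} = 1.282 + 0.842 = 2.123.
δ = d·√(n/2) ⇒ d = δ/√(n/2) = 2.123/√(26/2) = 0.5889.

d ≈ 0.589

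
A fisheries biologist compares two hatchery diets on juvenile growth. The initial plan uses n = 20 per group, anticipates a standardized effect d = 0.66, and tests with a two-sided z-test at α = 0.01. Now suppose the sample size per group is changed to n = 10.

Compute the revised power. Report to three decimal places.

With n = 10 per group: δ = d·√(n/2) = 0.66 × √(10/2) = 1.4758. Critical value z_{0.005} = 2.576.
Revised power = Φ(δ − 2.576) + Φ(−δ − 2.576) = Φ(-1.100) + Φ(-4.052) = 0.1357 + 0.0000 = 0.1357.

Power ≈ 0.136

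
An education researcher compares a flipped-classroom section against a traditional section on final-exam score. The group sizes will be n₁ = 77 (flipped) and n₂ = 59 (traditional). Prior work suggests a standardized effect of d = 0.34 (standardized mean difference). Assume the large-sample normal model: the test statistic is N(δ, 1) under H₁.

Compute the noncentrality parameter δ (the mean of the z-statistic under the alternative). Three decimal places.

δ = d / √(1/n₁ + 1/n₂) = 0.34 / √(1/77 + 1/59) = 1.9651

δ ≈ 1.965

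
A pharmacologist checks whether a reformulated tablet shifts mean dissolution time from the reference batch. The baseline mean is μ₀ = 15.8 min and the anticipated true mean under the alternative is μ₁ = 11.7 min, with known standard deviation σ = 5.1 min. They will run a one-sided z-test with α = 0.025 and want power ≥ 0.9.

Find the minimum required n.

Standardized effect: d = |μ₁ − μ₀| / σ = |11.7 − 15.8| / 5.1 = 0.8039
For power 0.9 need Φ(δ − z_{0.025}) = 0.9, so δ = z_{0.025} + z_{0.10} = 1.960 + 1.282 = 3.242.
δ = d·√n ⇒ n = (δ/d)² = (3.242 / 0.8039)² = 16.26.
Rounding up, n = 17.

n = 17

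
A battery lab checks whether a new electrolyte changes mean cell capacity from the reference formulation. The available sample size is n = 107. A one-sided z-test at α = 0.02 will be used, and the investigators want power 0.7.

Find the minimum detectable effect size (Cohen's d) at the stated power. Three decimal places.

Need Φ(δ − 2.054) = 0.7, so δ = 2.054 + 0.524 = 2.578.
δ = d·√n ⇒ d = δ/√n = 2.578/√107 = 0.2492.

d ≈ 0.249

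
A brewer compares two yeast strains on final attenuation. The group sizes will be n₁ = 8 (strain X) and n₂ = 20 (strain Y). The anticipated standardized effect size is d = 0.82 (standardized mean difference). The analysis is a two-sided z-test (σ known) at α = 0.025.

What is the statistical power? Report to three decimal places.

Noncentrality parameter: δ = d / √(1/n₁ + 1/n₂) = 0.82 / √(1/8 + 1/20) = 1.9602
Critical value for a two-sided test at α = 0.025: z_{α/2} = 2.241.
Power = Φ(δ − 2.241) + Φ(−δ − 2.241) = Φ(-0.281) + Φ(-4.202) = 0.3893 + 0.0000 = 0.3893.

Power ≈ 0.389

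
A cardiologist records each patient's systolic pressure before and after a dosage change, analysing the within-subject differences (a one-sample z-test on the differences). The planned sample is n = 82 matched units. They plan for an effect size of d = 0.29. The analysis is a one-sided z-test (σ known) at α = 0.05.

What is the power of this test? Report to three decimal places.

Power ≈ 0.837

Noncentrality parameter: δ = d·√n = 0.29 × √82 = 2.6261
One-sided α = 0.05 → critical value z_{0.05} = 1.645.
Power = Φ(δ − 1.645) = Φ(0.981) = 0.8368.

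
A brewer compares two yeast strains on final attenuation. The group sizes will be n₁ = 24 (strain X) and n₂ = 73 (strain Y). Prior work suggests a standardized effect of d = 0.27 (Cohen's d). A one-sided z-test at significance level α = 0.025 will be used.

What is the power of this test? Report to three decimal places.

Noncentrality parameter: δ = d / √(1/n₁ + 1/n₂) = 0.27 / √(1/24 + 1/73) = 1.1475
Critical value for a one-sided test at α = 0.025: z_α = 1.960.
Power = P(Z > 1.960 − δ) = Φ(-0.812) = 0.2083.

Power ≈ 0.208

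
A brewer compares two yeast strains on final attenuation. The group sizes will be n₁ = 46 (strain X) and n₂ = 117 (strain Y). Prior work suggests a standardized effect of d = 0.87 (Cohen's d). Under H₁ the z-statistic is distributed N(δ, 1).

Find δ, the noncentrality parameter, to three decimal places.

The noncentrality parameter scales effect size by the design's sample-size factor: δ = d / √(1/n₁ + 1/n₂) = 0.87 / √(1/46 + 1/117) = 4.9992

δ ≈ 4.999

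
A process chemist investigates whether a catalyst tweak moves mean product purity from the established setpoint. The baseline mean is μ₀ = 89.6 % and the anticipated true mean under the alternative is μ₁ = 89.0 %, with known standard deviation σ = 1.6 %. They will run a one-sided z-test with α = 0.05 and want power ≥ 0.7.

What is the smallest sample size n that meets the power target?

n = 34

Standardized effect: d = |μ₁ − μ₀| / σ = |89.0 − 89.6| / 1.6 = 0.3750
Set Φ(δ − 1.645) = 0.7; then δ − 1.645 = Φ⁻¹(0.7) = 0.524, giving δ = 2.169.
δ = d·√n ⇒ n = (δ/d)² = (2.169 / 0.3750)² = 33.46.
Round up to the next whole unit.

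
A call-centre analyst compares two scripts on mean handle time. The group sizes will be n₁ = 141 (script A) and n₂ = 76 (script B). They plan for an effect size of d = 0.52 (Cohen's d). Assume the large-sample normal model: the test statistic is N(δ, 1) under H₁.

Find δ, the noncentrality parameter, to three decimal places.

The noncentrality parameter scales effect size by the design's sample-size factor: δ = d / √(1/n₁ + 1/n₂) = 0.52 / √(1/141 + 1/76) = 3.6542

δ ≈ 3.654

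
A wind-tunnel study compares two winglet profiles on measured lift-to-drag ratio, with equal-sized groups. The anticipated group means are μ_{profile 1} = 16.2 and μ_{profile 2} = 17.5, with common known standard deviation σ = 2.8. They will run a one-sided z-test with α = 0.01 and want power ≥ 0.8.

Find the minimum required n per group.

Standardized effect: d = |μ_{profile 1} − μ_{profile 2}| / σ = |16.2 − 17.5| / 2.8 = 0.4643
Set Φ(δ − 2.326) = 0.8; then δ − 2.326 = Φ⁻¹(0.8) = 0.842, giving δ = 3.168.
δ = d·√(n/2) ⇒ n = 2(δ/d)² = 2 × (3.168 / 0.4643)² = 93.12.
Rounding up, n = 94 per group.

n = 94 per group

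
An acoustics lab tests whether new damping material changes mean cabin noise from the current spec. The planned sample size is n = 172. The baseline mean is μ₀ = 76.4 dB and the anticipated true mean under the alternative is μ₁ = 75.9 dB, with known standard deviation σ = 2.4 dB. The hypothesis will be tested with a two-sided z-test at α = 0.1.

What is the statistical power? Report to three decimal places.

Power ≈ 0.862

Standardized effect: d = |μ₁ − μ₀| / σ = |75.9 − 76.4| / 2.4 = 0.2083
Noncentrality parameter: δ = d·√n = 0.2083 × √172 = 2.7323
Critical value for a two-sided test at α = 0.1: z_{α/2} = 1.645.
Power = Φ(δ − 1.645) + Φ(−δ − 1.645) = Φ(1.087) + Φ(-4.377) = 0.8616 + 0.0000 = 0.8616.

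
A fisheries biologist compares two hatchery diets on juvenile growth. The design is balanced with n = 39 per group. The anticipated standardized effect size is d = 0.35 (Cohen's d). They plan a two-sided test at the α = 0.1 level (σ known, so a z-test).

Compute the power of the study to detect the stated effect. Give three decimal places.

Power ≈ 0.461

Noncentrality parameter: δ = d·√(n/2) = 0.35 × √(39/2) = 1.5456
Two-sided α = 0.1 → critical value z_{0.05} = 1.645.
Power = Φ(δ − 1.645) + Φ(−δ − 1.645) = Φ(-0.099) + Φ(-3.190) = 0.4605 + 0.0007 = 0.4612.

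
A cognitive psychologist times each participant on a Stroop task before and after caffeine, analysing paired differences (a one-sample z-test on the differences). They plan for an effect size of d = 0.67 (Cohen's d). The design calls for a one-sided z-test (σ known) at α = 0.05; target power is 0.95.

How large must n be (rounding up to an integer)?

n = 25

For power 0.95 need Φ(δ − z_{0.05}) = 0.95, so δ = z_{0.05} + z_{0.05} = 1.645 + 1.645 = 3.290.
δ = d·√n ⇒ n = (δ/d)² = (3.290 / 0.67)² = 24.11.
Rounding up, n = 25.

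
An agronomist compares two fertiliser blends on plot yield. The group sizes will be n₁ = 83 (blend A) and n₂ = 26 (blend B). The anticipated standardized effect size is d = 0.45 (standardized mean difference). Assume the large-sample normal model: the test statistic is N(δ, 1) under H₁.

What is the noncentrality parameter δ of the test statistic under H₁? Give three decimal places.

The noncentrality parameter scales effect size by the design's sample-size factor: δ = d / √(1/n₁ + 1/n₂) = 0.45 / √(1/83 + 1/26) = 2.0023

δ ≈ 2.002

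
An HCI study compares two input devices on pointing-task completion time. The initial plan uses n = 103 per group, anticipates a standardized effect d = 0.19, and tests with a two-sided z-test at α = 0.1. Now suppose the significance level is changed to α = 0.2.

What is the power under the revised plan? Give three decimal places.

Power ≈ 0.537

δ = d·√(n/2) = 0.19 × √(103/2) = 1.3635 (unchanged). New critical value: z_{0.1} = 1.282.
Revised power = Φ(δ − 1.282) + Φ(−δ − 1.282) = Φ(0.082) + Φ(-2.645) = 0.5327 + 0.0041 = 0.5367.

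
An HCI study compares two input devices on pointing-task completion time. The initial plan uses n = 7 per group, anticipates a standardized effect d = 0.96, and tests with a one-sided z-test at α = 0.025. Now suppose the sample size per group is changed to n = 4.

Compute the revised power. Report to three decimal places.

Power ≈ 0.273

With n = 4 per group: δ = d·√(n/2) = 0.96 × √(4/2) = 1.3576. Critical value z_{0.025} = 1.960.
Revised power = Φ(δ − 1.960) = Φ(-0.602) = 0.2735.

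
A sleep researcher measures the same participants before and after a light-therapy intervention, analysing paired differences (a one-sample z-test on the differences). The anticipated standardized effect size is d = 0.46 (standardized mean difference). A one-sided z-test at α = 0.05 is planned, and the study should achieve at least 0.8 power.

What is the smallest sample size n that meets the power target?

n = 30

Set Φ(δ − 1.645) = 0.8; then δ − 1.645 = Φ⁻¹(0.8) = 0.842, giving δ = 2.486.
δ = d·√n ⇒ n = (δ/d)² = (2.486 / 0.46)² = 29.22.
Rounding up, n = 30.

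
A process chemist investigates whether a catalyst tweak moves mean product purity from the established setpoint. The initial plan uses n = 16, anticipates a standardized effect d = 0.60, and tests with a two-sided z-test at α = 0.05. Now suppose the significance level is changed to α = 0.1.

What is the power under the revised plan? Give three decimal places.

Power ≈ 0.775

δ = d·√n = 0.60 × √16 = 2.4000 (unchanged). New critical value: z_{0.05} = 1.645.
Revised power = Φ(δ − 1.645) + Φ(−δ − 1.645) = Φ(0.755) + Φ(-4.045) = 0.7749 + 0.0000 = 0.7749.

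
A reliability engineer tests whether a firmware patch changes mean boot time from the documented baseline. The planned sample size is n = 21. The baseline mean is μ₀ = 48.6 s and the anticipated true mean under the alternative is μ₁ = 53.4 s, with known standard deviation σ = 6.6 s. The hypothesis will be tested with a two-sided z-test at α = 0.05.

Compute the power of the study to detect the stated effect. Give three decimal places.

Power ≈ 0.915

Standardized effect: d = |μ₁ − μ₀| / σ = |53.4 − 48.6| / 6.6 = 0.7273
Noncentrality parameter: δ = d·√n = 0.7273 × √21 = 3.3328
Critical value for a two-sided test at α = 0.05: z_{α/2} = 1.960.
Power = Φ(δ − 1.960) + Φ(−δ − 1.960) = Φ(1.373) + Φ(-5.293) = 0.9151 + 0.0000 = 0.9151.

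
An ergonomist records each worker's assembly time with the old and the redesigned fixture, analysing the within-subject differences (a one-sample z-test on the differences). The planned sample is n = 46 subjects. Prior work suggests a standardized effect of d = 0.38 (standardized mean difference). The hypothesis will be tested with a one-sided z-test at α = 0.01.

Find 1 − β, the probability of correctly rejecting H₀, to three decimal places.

Power ≈ 0.599

Noncentrality parameter: δ = d·√n = 0.38 × √46 = 2.5773
Critical value for a one-sided test at α = 0.01: z_α = 2.326.
Power = Φ(δ − 2.326) = Φ(0.251) = 0.5991.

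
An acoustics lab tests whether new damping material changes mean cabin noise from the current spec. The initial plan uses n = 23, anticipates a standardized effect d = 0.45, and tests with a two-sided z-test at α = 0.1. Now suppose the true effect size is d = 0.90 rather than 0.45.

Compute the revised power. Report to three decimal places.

With d = 0.90: δ = d·√n = 0.90 × √23 = 4.3162. Critical value z_{0.05} = 1.645.
Revised power = Φ(δ − 1.645) + Φ(−δ − 1.645) = Φ(2.671) + Φ(-5.961) = 0.9962 + 0.0000 = 0.9962.

Power ≈ 0.996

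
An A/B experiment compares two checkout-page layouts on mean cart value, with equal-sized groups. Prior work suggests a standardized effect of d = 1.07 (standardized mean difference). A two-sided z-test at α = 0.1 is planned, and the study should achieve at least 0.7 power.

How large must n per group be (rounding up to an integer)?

n = 9 per group

Set Φ(δ − 1.645) = 0.7; then δ − 1.645 = Φ⁻¹(0.7) = 0.524, giving δ = 2.169.
(Ignoring the negligible lower-tail rejection probability gives the usual closed-form inversion.)
δ = d·√(n/2) ⇒ n = 2(δ/d)² = 2 × (2.169 / 1.07)² = 8.22.
Round up to the next whole unit.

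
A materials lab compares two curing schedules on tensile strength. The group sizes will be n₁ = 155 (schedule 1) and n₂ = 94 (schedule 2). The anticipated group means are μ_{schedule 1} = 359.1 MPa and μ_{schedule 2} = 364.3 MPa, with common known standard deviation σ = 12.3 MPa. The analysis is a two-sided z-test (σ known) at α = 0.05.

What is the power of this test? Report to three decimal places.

Standardized effect: d = |μ_{schedule 1} − μ_{schedule 2}| / σ = |359.1 − 364.3| / 12.3 = 0.4228
Noncentrality parameter: δ = d / √(1/n₁ + 1/n₂) = 0.4228 / √(1/155 + 1/94) = 3.2339
Critical value for a two-sided test at α = 0.05: z_{α/2} = 1.960.
Power = Φ(δ − 1.960) + Φ(−δ − 1.960) = Φ(1.274) + Φ(-5.194) = 0.8987 + 0.0000 = 0.8987.

Power ≈ 0.899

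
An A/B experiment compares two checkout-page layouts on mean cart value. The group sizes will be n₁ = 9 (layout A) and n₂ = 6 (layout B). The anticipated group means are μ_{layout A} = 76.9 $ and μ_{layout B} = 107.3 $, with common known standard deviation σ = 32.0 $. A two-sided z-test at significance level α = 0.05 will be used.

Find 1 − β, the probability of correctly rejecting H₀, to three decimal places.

Standardized effect: d = |μ_{layout A} − μ_{layout B}| / σ = |76.9 − 107.3| / 32.0 = 0.9500
Noncentrality parameter: δ = d / √(1/n₁ + 1/n₂) = 0.9500 / √(1/9 + 1/6) = 1.8025
Two-sided α = 0.05 → critical value z_{0.025} = 1.960.
Power = Φ(δ − 1.960) + Φ(−δ − 1.960) = Φ(-0.157) + Φ(-3.762) = 0.4374 + 0.0001 = 0.4375.

Power ≈ 0.438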